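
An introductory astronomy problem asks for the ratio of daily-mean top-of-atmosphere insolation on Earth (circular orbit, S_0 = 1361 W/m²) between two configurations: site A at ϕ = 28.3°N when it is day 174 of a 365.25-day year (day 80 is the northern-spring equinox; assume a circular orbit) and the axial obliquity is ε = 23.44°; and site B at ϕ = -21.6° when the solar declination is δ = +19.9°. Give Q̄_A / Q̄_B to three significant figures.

— Configuration A (ϕ=+28.3°):
Solar longitude: L_s = 360° × (174 − 80)/365.25 = 92.649°.
sin δ = sin 23.44° × sin 92.649° = 0.39736, so δ = +23.413°.
cos h₀ = −tan(+28.3°) tan(+23.413°) = -0.2332, h₀ = 1.8061 rad.
Bracket: h₀ sin ϕ sin δ + cos ϕ cos δ sin h₀ = 1.8061×0.47409×0.39736 + 0.88048×0.91766×0.97244 = 0.340241 + 0.785713 = 1.125954.
Q̄ = (S_0/π) × [bracket] = (1361/π) × 1.125954 = 487.79 W/m².
— Configuration B (ϕ=-21.6°):
cos h₀ = −tan(-21.6°) tan(+19.900°) = 0.1433, h₀ = 1.4270 rad.
Bracket: h₀ sin ϕ sin δ + cos ϕ cos δ sin h₀ = 1.4270×-0.36812×0.34038 + 0.92978×0.94029×0.98968 = -0.178804 + 0.865240 = 0.686436.
Q̄ = (S_0/π) × [bracket] = (1361/π) × 0.686436 = 297.38 W/m².
Ratio Q̄_A / Q̄_B = 487.79 / 297.38 = 1.640.

Q̄_A / Q̄_B ≈ 1.64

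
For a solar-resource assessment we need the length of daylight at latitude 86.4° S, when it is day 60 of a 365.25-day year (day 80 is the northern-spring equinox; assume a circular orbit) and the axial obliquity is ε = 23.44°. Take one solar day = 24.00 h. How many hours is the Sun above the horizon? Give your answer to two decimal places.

24.00 h

Solar longitude: L_s = 360° × (60 − 80)/365.25 = -19.713°, i.e. -19.713° + 360° = 340.287°.
sin δ = sin 23.44° × sin 340.287° = -0.13417, so δ = -7.711°.
Sunrise equation: cos h₀ = −tan ϕ · tan δ = -2.1521 ≤ −1, so the Sun never sets (polar day) and h₀ = π.
Daylight = 2h₀/(2π) × 24.00 h = (3.1416/π) × 24.00 = 24.00 h.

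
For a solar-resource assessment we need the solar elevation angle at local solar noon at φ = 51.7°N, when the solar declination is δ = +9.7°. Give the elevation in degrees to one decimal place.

At local noon the hour angle is zero, so the zenith angle equals |φ − δ| = |+51.7° − (+9.700°)| = 42.000°.
Elevation = 90° − 42.000° = 48.0°.

48.0°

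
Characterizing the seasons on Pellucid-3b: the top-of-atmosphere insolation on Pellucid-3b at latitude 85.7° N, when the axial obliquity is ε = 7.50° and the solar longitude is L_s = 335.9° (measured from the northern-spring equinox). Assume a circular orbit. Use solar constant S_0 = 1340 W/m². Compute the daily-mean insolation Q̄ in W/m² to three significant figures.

Solar declination: sin δ = sin ε · sin L_s = sin 7.50° × sin 335.9° = -0.05330, so δ = -3.055°.
cos h₀ = −tan(+85.7°) tan(-3.055°) = 0.7098, h₀ = 0.7815 rad.
Bracket: h₀ sin ϕ sin δ + cos ϕ cos δ sin h₀ = 0.7815×0.99719×-0.05330 + 0.07498×0.99858×0.70436 = -0.041537 + 0.052738 = 0.011201.
Q̄ = (S_0/π) × [bracket] = (1340/π) × 0.011201 = 4.778 W/m².

Q̄ ≈ 4.78 W/m²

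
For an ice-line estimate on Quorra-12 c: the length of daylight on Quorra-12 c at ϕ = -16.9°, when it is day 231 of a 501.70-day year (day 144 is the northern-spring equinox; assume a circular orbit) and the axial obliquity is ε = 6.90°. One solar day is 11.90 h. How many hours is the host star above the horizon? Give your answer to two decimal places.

Solar longitude: L_s = 360° × (231 − 144)/501.70 = 62.428°.
sin δ = sin 6.90° × sin 62.428° = 0.10649, so δ = +6.113°.
cos h₀ = −tan ϕ · tan δ = −tan(-16.9°) × tan(+6.113°) = 0.0325, so h₀ = 1.5383 rad = 88.14°.
Daylight = 2h₀/(2π) × 11.90 h = (1.5383/π) × 11.90 = 5.83 h.

5.83 h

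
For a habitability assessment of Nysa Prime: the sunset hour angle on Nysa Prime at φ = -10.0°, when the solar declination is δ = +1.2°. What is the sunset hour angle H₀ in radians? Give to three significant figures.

H₀ = 1.57 rad

cos H₀ = −tan φ · tan δ = −tan(-10.0°) × tan(+1.200°) = 0.0037, so H₀ = 1.5671 rad = 89.79°.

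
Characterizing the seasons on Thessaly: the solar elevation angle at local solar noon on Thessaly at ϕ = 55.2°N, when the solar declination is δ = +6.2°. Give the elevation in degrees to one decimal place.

41.0°

At local noon the hour angle is zero, so the zenith angle equals |ϕ − δ| = |+55.2° − (+6.200°)| = 49.000°.
Elevation = 90° − 49.000° = 41.0°.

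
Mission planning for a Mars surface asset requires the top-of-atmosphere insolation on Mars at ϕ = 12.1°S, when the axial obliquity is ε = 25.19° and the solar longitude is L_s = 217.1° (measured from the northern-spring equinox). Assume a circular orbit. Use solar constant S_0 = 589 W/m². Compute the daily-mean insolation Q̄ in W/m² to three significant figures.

Q̄ ≈ 193 W/m²

Solar declination: sin δ = sin ε · sin L_s = sin 25.19° × sin 217.1° = -0.25674, so δ = -14.877°.
cos h₀ = −tan(-12.1°) tan(-14.877°) = -0.0569, h₀ = 1.6278 rad.
Bracket: h₀ sin ϕ sin δ + cos ϕ cos δ sin h₀ = 1.6278×-0.20962×-0.25674 + 0.97778×0.96648×0.99838 = 0.087605 + 0.943474 = 1.031079.
Q̄ = (S_0/π) × [bracket] = (589/π) × 1.031079 = 193.3 W/m².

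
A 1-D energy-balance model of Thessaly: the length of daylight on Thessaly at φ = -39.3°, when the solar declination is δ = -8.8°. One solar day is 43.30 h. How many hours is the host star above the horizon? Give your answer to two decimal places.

23.40 h

cos H₀ = −tan φ · tan δ = −tan(-39.3°) × tan(-8.800°) = -0.1267, so H₀ = 1.6978 rad = 97.28°.
Daylight = 2H₀/(2π) × 43.30 h = (1.6978/π) × 43.30 = 23.40 h.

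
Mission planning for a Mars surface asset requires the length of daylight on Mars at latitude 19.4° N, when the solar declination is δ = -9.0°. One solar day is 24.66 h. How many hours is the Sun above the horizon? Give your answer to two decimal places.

cos h₀ = −tan ϕ · tan δ = −tan(+19.4°) × tan(-9.000°) = 0.0558, so h₀ = 1.5150 rad = 86.80°.
Daylight = 2h₀/(2π) × 24.66 h = (1.5150/π) × 24.66 = 11.89 h.

11.89 h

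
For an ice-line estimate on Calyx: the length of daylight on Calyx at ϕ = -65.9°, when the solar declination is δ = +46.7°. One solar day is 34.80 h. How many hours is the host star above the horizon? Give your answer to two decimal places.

0.00 h

cos h₀ = −tan ϕ · tan δ = 2.3723 ≥ 1, so the host star never rises (polar night) and h₀ = 0.
Daylight = 2h₀/(2π) × 34.80 h = (0.0000/π) × 34.80 = 0.00 h.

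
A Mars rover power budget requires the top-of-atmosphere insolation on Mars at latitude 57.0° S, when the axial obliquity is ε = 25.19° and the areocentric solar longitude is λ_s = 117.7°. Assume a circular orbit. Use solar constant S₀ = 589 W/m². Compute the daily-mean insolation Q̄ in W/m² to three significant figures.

sin δ = sin 25.19° × sin 117.7° = 0.37684, so δ = +22.138°.
cos H₀ = −tan(-57.0°) tan(+22.138°) = 0.6265, H₀ = 0.8938 rad.
Bracket: H₀ sin φ sin δ + cos φ cos δ sin H₀ = 0.8938×-0.83867×0.37684 + 0.54464×0.92628×0.77944 = -0.282480 + 0.393219 = 0.110739.
Q̄ = (S₀/π) × [bracket] = (589/π) × 0.110739 = 20.76 W/m².

Q̄ ≈ 20.8 W/m²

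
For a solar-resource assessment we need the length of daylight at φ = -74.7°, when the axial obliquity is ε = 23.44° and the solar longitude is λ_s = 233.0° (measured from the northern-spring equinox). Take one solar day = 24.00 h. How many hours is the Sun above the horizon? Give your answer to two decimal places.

24.00 h

Solar declination: sin δ = sin ε · sin λ_s = sin 23.44° × sin 233.0° = -0.31769, so δ = -18.523°.
Sunrise equation: cos H₀ = −tan φ · tan δ = -1.2247 ≤ −1, so the Sun never sets (polar day) and H₀ = π.
Daylight = 2H₀/(2π) × 24.00 h = (3.1416/π) × 24.00 = 24.00 h.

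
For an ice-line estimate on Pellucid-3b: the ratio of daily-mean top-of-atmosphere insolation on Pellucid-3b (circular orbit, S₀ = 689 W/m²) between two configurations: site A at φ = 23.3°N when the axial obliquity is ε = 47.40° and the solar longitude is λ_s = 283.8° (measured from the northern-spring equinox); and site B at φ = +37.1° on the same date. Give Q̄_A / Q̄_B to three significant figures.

— Configuration A (φ=+23.3°):
Solar declination: sin δ = sin ε · sin λ_s = sin 47.40° × sin 283.8° = -0.71485, so δ = -45.631°.
cos H₀ = −tan(+23.3°) tan(-45.631°) = 0.4403, H₀ = 1.1149 rad.
Bracket: H₀ sin φ sin δ + cos φ cos δ sin H₀ = 1.1149×0.39555×-0.71485 + 0.91845×0.69928×0.89787 = -0.315248 + 0.576660 = 0.261412.
Q̄ = (S₀/π) × [bracket] = (689/π) × 0.261412 = 57.332 W/m².
— Configuration B (φ=+37.1°):
cos H₀ = −tan(+37.1°) tan(-45.631°) = 0.7731, H₀ = 0.6870 rad.
Bracket: H₀ sin φ sin δ + cos φ cos δ sin H₀ = 0.6870×0.60321×-0.71485 + 0.79758×0.69928×0.63424 = -0.296238 + 0.353736 = 0.057498.
Q̄ = (S₀/π) × [bracket] = (689/π) × 0.057498 = 12.610 W/m².
Ratio Q̄_A / Q̄_B = 57.332 / 12.610 = 4.547.

Q̄_A / Q̄_B ≈ 4.55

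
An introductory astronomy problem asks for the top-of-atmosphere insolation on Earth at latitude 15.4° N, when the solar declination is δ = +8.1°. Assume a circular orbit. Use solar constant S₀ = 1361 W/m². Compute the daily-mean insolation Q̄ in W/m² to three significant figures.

Q̄ ≈ 439 W/m²

cos H₀ = −tan(+15.4°) tan(+8.100°) = -0.0392, H₀ = 1.6100 rad.
Bracket: H₀ sin φ sin δ + cos φ cos δ sin H₀ = 1.6100×0.26556×0.14090 + 0.96410×0.99002×0.99923 = 0.060242 + 0.953743 = 1.013985.
Q̄ = (S₀/π) × [bracket] = (1361/π) × 1.013985 = 439.3 W/m².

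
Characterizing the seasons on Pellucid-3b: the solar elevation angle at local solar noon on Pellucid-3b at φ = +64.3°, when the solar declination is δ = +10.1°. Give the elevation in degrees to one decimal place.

35.8°

At local noon the hour angle is zero, so the zenith angle equals |φ − δ| = |+64.3° − (+10.100°)| = 54.200°.
Elevation = 90° − 54.200° = 35.8°.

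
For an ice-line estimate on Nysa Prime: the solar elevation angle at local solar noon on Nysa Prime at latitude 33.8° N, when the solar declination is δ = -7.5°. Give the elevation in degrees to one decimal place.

At local noon the hour angle is zero, so the zenith angle equals |φ − δ| = |+33.8° − (-7.500°)| = 41.300°.
Elevation = 90° − 41.300° = 48.7°.

48.7°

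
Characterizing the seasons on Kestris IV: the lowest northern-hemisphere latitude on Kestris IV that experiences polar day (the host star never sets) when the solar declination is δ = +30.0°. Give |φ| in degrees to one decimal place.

|φ| = 60.0°

Polar day requires cos H₀ = −tan φ tan δ ≤ −1, i.e. tan φ tan δ ≥ 1.
The boundary is |tan φ| · |tan δ| = 1, so |φ| = 90° − |δ| = 90° − 30.0° = 60.0° in the northern hemisphere.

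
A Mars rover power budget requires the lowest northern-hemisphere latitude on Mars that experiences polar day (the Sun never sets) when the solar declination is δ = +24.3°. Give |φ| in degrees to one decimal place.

Polar day requires cos H₀ = −tan φ tan δ ≤ −1, i.e. tan φ tan δ ≥ 1.
The boundary is |tan φ| · |tan δ| = 1, so |φ| = 90° − |δ| = 90° − 24.3° = 65.7° in the northern hemisphere.

|φ| = 65.7°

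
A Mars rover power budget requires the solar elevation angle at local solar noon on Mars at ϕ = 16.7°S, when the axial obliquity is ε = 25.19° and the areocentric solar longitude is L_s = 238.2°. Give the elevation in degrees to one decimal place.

85.5°

sin δ = sin 25.19° × sin 238.2° = -0.36173, so δ = -21.207°.
At local noon the hour angle is zero, so the zenith angle equals |ϕ − δ| = |-16.7° − (-21.207°)| = 4.507°.
Elevation = 90° − 4.507° = 85.5°.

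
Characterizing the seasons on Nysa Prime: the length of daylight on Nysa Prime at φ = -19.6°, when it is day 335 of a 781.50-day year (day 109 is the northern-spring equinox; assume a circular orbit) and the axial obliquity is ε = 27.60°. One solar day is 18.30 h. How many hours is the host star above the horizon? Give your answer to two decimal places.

8.10 h

Solar longitude: λ_s = 360° × (335 − 109)/781.50 = 104.107°.
sin δ = sin 27.60° × sin 104.107° = 0.44932, so δ = +26.700°.
cos H₀ = −tan φ · tan δ = −tan(-19.6°) × tan(+26.700°) = 0.1791, so H₀ = 1.3907 rad = 79.68°.
Daylight = 2H₀/(2π) × 18.30 h = (1.3907/π) × 18.30 = 8.10 h.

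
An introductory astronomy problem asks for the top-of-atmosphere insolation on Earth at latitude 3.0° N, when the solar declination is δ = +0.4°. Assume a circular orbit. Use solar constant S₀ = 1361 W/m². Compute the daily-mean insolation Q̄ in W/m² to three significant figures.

cos H₀ = −tan(+3.0°) tan(+0.400°) = -0.0004, H₀ = 1.5712 rad.
Bracket: H₀ sin φ sin δ + cos φ cos δ sin H₀ = 1.5712×0.05234×0.00698 + 0.99863×0.99998×1.00000 = 0.000574 + 0.998610 = 0.999184.
Q̄ = (S₀/π) × [bracket] = (1361/π) × 0.999184 = 432.9 W/m².

Q̄ ≈ 433 W/m²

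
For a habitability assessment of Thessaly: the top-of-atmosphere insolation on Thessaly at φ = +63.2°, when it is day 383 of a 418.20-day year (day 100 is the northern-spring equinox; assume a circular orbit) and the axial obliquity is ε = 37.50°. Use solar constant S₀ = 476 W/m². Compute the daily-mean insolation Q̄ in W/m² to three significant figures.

Q̄ ≈ 0.00 W/m²

Solar longitude: λ_s = 360° × (383 − 100)/418.20 = 243.615°.
sin δ = sin 37.50° × sin 243.615° = -0.54535, so δ = -33.048°.
cos H₀ = −tan(+63.2°) tan(-33.048°) = 1.2880 ≥ 1 ⇒ polar night, H₀ = 0 and Q̄ = 0.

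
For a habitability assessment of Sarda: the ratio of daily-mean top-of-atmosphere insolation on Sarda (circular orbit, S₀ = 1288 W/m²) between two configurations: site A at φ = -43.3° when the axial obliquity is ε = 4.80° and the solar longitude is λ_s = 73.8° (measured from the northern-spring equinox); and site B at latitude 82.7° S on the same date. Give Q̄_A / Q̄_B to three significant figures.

— Configuration A (φ=-43.3°):
Solar declination: sin δ = sin ε · sin λ_s = sin 4.80° × sin 73.8° = 0.08036, so δ = +4.609°.
cos H₀ = −tan(-43.3°) tan(+4.609°) = 0.0760, H₀ = 1.4948 rad.
Bracket: H₀ sin φ sin δ + cos φ cos δ sin H₀ = 1.4948×-0.68582×0.08036 + 0.72777×0.99677×0.99711 = -0.082382 + 0.723323 = 0.640941.
Q̄ = (S₀/π) × [bracket] = (1288/π) × 0.640941 = 262.77 W/m².
— Configuration B (φ=-82.7°):
cos H₀ = −tan(-82.7°) tan(+4.609°) = 0.6293, H₀ = 0.8901 rad.
Bracket: H₀ sin φ sin δ + cos φ cos δ sin H₀ = 0.8901×-0.99189×0.08036 + 0.12706×0.99677×0.77716 = -0.070948 + 0.098427 = 0.027479.
Q̄ = (S₀/π) × [bracket] = (1288/π) × 0.027479 = 11.266 W/m².
Ratio Q̄_A / Q̄_B = 262.77 / 11.266 = 23.32.

Q̄_A / Q̄_B ≈ 23.3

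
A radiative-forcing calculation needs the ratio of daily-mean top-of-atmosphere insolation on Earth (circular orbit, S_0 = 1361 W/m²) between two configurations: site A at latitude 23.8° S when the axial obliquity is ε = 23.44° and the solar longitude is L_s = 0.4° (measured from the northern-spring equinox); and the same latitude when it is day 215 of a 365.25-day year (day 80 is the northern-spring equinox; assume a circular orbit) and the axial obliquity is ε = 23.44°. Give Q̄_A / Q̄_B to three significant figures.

— Configuration A (ϕ=-23.8°):
Solar declination: sin δ = sin ε · sin L_s = sin 23.44° × sin 0.4° = 0.00278, so δ = +0.159°.
cos h₀ = −tan(-23.8°) tan(+0.159°) = 0.0012, h₀ = 1.5696 rad.
Bracket: h₀ sin ϕ sin δ + cos ϕ cos δ sin h₀ = 1.5696×-0.40355×0.00278 + 0.91496×1.00000×1.00000 = -0.001761 + 0.914960 = 0.913199.
Q̄ = (S_0/π) × [bracket] = (1361/π) × 0.913199 = 395.62 W/m².
— Configuration B (ϕ=-23.8°):
Solar longitude: L_s = 360° × (215 − 80)/365.25 = 133.060°.
sin δ = sin 23.44° × sin 133.060° = 0.29064, so δ = +16.896°.
cos h₀ = −tan(-23.8°) tan(+16.896°) = 0.1340, h₀ = 1.4364 rad.
Bracket: h₀ sin ϕ sin δ + cos ϕ cos δ sin h₀ = 1.4364×-0.40355×0.29064 + 0.91496×0.95683×0.99099 = -0.168472 + 0.867573 = 0.699101.
Q̄ = (S_0/π) × [bracket] = (1361/π) × 0.699101 = 302.86 W/m².
Ratio Q̄_A / Q̄_B = 395.62 / 302.86 = 1.306.

Q̄_A / Q̄_B ≈ 1.31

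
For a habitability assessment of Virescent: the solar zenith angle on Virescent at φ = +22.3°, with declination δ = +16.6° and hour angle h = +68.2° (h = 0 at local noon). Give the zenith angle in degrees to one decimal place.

θ_z = 64.0°

cos θ_z = sin φ sin δ + cos φ cos δ cos h = 0.108406 + 0.329273 = 0.437679.
θ_z = arccos(0.437679) = 64.0°.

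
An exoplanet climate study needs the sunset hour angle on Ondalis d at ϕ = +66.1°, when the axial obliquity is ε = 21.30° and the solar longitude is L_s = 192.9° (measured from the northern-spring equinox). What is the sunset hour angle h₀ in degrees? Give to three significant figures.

h₀ = 79.4°

Solar declination: sin δ = sin ε · sin L_s = sin 21.30° × sin 192.9° = -0.08110, so δ = -4.652°.
cos h₀ = −tan ϕ · tan δ = −tan(+66.1°) × tan(-4.652°) = 0.1836, so h₀ = 1.3861 rad = 79.42°.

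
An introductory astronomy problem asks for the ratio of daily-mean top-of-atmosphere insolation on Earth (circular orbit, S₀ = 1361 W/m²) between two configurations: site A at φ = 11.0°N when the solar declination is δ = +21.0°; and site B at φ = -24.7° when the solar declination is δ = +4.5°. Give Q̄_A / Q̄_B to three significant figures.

Q̄_A / Q̄_B ≈ 1.20

— Configuration A (φ=+11.0°):
cos H₀ = −tan(+11.0°) tan(+21.000°) = -0.0746, H₀ = 1.6455 rad.
Bracket: H₀ sin φ sin δ + cos φ cos δ sin H₀ = 1.6455×0.19081×0.35837 + 0.98163×0.93358×0.99721 = 0.112520 + 0.913873 = 1.026393.
Q̄ = (S₀/π) × [bracket] = (1361/π) × 1.026393 = 444.65 W/m².
— Configuration B (φ=-24.7°):
cos H₀ = −tan(-24.7°) tan(+4.500°) = 0.0362, H₀ = 1.5346 rad.
Bracket: H₀ sin φ sin δ + cos φ cos δ sin H₀ = 1.5346×-0.41787×0.07846 + 0.90851×0.99692×0.99934 = -0.050314 + 0.905114 = 0.854800.
Q̄ = (S₀/π) × [bracket] = (1361/π) × 0.854800 = 370.32 W/m².
Ratio Q̄_A / Q̄_B = 444.65 / 370.32 = 1.201.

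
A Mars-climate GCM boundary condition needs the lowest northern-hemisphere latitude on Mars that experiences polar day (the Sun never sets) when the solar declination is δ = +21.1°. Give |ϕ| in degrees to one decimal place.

|ϕ| = 68.9°

Polar day requires cos h₀ = −tan ϕ tan δ ≤ −1, i.e. tan ϕ tan δ ≥ 1.
The boundary is |tan ϕ| · |tan δ| = 1, so |ϕ| = 90° − |δ| = 90° − 21.1° = 68.9° in the northern hemisphere.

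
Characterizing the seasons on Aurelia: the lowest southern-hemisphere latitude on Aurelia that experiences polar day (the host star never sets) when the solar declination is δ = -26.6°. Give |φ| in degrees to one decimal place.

|φ| = 63.4°

Polar day requires cos H₀ = −tan φ tan δ ≤ −1, i.e. tan φ tan δ ≥ 1.
The boundary is |tan φ| · |tan δ| = 1, so |φ| = 90° − |δ| = 90° − 26.6° = 63.4° in the southern hemisphere.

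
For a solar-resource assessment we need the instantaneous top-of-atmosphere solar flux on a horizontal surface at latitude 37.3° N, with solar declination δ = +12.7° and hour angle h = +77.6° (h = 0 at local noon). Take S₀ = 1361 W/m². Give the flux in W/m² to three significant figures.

cos θ_z = sin φ sin δ + cos φ cos δ cos h = 0.133224 + 0.166637 = 0.299861.
Flux = S₀ · cos θ_z = 1361 × 0.299861 = 408.1 W/m².

408 W/m²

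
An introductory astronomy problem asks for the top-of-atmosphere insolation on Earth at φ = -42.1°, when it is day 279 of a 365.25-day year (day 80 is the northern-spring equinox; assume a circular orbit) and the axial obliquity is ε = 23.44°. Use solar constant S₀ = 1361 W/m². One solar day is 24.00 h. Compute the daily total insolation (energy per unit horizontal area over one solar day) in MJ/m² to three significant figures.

32.1 MJ/m²

Solar longitude: λ_s = 360° × (279 − 80)/365.25 = 196.140°.
sin δ = sin 23.44° × sin 196.140° = -0.11058, so δ = -6.349°.
cos H₀ = −tan(-42.1°) tan(-6.349°) = -0.1005, H₀ = 1.6715 rad.
Bracket: H₀ sin φ sin δ + cos φ cos δ sin H₀ = 1.6715×-0.67043×-0.11058 + 0.74198×0.99387×0.99493 = 0.123919 + 0.733693 = 0.857612.
Q̄ = (S₀/π) × [bracket] = (1361/π) × 0.857612 = 371.53 W/m².
Daily total = Q̄ × 24.00 h × 3600 s/h = 371.53 × 24.00 × 3600 / 10⁶ = 32.10 MJ/m².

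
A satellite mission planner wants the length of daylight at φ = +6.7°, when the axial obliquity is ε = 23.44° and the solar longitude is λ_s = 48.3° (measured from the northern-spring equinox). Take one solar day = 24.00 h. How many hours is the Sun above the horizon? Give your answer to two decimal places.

12.28 h

Solar declination: sin δ = sin ε · sin λ_s = sin 23.44° × sin 48.3° = 0.29700, so δ = +17.278°.
cos H₀ = −tan φ · tan δ = −tan(+6.7°) × tan(+17.278°) = -0.0365, so H₀ = 1.6073 rad = 92.09°.
Daylight = 2H₀/(2π) × 24.00 h = (1.6073/π) × 24.00 = 12.28 h.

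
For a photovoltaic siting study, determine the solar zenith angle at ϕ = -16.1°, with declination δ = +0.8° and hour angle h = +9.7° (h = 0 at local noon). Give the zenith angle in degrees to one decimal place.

θ_z = 19.4°

cos θ_z = sin ϕ sin δ + cos ϕ cos δ cos h = -0.003872 + 0.946951 = 0.943079.
θ_z = arccos(0.943079) = 19.4°.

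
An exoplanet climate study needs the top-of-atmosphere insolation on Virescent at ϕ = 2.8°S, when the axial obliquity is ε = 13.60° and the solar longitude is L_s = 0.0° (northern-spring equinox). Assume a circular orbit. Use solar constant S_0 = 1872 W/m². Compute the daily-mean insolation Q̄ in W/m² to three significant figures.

Q̄ ≈ 595 W/m²

Solar declination: sin δ = sin ε · sin L_s = sin 13.60° × sin 0.0° = 0.00000, so δ = +0.000°.
cos h₀ = −tan(-2.8°) tan(+0.000°) = 0.0000, h₀ = 1.5708 rad.
Bracket: h₀ sin ϕ sin δ + cos ϕ cos δ sin h₀ = 1.5708×-0.04885×0.00000 + 0.99881×1.00000×1.00000 = -0.000000 + 0.998810 = 0.998810.
Q̄ = (S_0/π) × [bracket] = (1872/π) × 0.998810 = 595.2 W/m².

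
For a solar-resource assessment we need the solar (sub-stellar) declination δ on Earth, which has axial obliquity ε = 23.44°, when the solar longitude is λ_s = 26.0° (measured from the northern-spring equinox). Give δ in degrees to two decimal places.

δ = +10.04°

sin δ = sin ε · sin λ_s = sin 23.44° × sin 26.0° = 0.174379.
δ = arcsin(0.174379) = +10.04°.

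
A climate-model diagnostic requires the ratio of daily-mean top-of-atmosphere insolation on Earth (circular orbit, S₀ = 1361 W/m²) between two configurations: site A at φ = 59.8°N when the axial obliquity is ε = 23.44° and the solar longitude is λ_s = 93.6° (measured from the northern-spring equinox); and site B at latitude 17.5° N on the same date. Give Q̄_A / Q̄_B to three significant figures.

— Configuration A (φ=+59.8°):
Solar declination: sin δ = sin ε · sin λ_s = sin 23.44° × sin 93.6° = 0.39700, so δ = +23.391°.
cos H₀ = −tan(+59.8°) tan(+23.391°) = -0.7432, H₀ = 2.4086 rad.
Bracket: H₀ sin φ sin δ + cos φ cos δ sin H₀ = 2.4086×0.86427×0.39700 + 0.50302×0.91782×0.66907 = 0.826427 + 0.308897 = 1.135324.
Q̄ = (S₀/π) × [bracket] = (1361/π) × 1.135324 = 491.84 W/m².
— Configuration B (φ=+17.5°):
cos H₀ = −tan(+17.5°) tan(+23.391°) = -0.1364, H₀ = 1.7076 rad.
Bracket: H₀ sin φ sin δ + cos φ cos δ sin H₀ = 1.7076×0.30071×0.39700 + 0.95372×0.91782×0.99066 = 0.203856 + 0.867168 = 1.071024.
Q̄ = (S₀/π) × [bracket] = (1361/π) × 1.071024 = 463.99 W/m².
Ratio Q̄_A / Q̄_B = 491.84 / 463.99 = 1.060.

Q̄_A / Q̄_B ≈ 1.06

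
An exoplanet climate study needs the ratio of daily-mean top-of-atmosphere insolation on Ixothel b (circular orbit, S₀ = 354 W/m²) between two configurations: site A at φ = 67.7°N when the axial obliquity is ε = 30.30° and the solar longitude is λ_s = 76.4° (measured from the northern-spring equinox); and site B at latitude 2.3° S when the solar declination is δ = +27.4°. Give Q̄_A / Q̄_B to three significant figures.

Q̄_A / Q̄_B ≈ 1.66

— Configuration A (φ=+67.7°):
Solar declination: sin δ = sin ε · sin λ_s = sin 30.30° × sin 76.4° = 0.49038, so δ = +29.366°.
cos H₀ = −tan(+67.7°) tan(+29.366°) = -1.3720 ≤ −1 ⇒ polar day, H₀ = π.
Bracket: H₀ sin φ sin δ + cos φ cos δ sin H₀ = 3.1416×0.92521×0.49038 + 0.37946×0.87151×0.00000 = 1.425358 + 0.000000 = 1.425358.
Q̄ = (S₀/π) × [bracket] = (354/π) × 1.425358 = 160.61 W/m².
— Configuration B (φ=-2.3°):
cos H₀ = −tan(-2.3°) tan(+27.400°) = 0.0208, H₀ = 1.5500 rad.
Bracket: H₀ sin φ sin δ + cos φ cos δ sin H₀ = 1.5500×-0.04013×0.46020 + 0.99919×0.88782×0.99978 = -0.028625 + 0.886906 = 0.858281.
Q̄ = (S₀/π) × [bracket] = (354/π) × 0.858281 = 96.713 W/m².
Ratio Q̄_A / Q̄_B = 160.61 / 96.713 = 1.661.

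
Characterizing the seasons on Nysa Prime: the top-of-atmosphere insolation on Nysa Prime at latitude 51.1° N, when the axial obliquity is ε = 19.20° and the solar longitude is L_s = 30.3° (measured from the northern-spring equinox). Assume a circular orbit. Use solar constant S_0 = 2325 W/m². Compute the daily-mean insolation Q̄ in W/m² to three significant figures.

Q̄ ≈ 618 W/m²

Solar declination: sin δ = sin ε · sin L_s = sin 19.20° × sin 30.3° = 0.16592, so δ = +9.551°.
cos h₀ = −tan(+51.1°) tan(+9.551°) = -0.2085, h₀ = 1.7809 rad.
Bracket: h₀ sin ϕ sin δ + cos ϕ cos δ sin h₀ = 1.7809×0.77824×0.16592 + 0.62796×0.98614×0.97802 = 0.229960 + 0.605645 = 0.835605.
Q̄ = (S_0/π) × [bracket] = (2325/π) × 0.835605 = 618.4 W/m².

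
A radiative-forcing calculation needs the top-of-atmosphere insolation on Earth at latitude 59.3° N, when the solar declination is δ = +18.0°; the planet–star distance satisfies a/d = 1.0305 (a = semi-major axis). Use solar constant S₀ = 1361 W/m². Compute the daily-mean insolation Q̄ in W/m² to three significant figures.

Q̄ ≈ 450 W/m²

cos H₀ = −tan(+59.3°) tan(+18.000°) = -0.5472, H₀ = 2.1498 rad.
Bracket: H₀ sin φ sin δ + cos φ cos δ sin H₀ = 2.1498×0.85985×0.30902 + 0.51054×0.95106×0.83698 = 0.571225 + 0.406399 = 0.977624.
Inverse-square distance factor (a/d)² = 1.0305² = 1.061930.
Q̄ = (S₀/π) × 1.061930 × [bracket] = (1361/π) × 1.061930 × 0.977624 = 449.8 W/m².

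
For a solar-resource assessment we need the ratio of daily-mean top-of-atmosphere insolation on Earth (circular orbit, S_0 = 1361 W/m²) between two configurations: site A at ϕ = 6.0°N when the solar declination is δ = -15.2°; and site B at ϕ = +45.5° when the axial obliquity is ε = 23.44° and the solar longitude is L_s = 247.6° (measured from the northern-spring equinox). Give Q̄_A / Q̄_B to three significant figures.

— Configuration A (ϕ=+6.0°):
cos h₀ = −tan(+6.0°) tan(-15.200°) = 0.0286, h₀ = 1.5422 rad.
Bracket: h₀ sin ϕ sin δ + cos ϕ cos δ sin h₀ = 1.5422×0.10453×-0.26219 + 0.99452×0.96502×0.99959 = -0.042267 + 0.959338 = 0.917071.
Q̄ = (S_0/π) × [bracket] = (1361/π) × 0.917071 = 397.29 W/m².
— Configuration B (ϕ=+45.5°):
Solar declination: sin δ = sin ε · sin L_s = sin 23.44° × sin 247.6° = -0.36777, so δ = -21.578°.
cos h₀ = −tan(+45.5°) tan(-21.578°) = 0.4025, h₀ = 1.1566 rad.
Bracket: h₀ sin ϕ sin δ + cos ϕ cos δ sin h₀ = 1.1566×0.71325×-0.36777 + 0.70091×0.92992×0.91544 = -0.303390 + 0.596675 = 0.293285.
Q̄ = (S_0/π) × [bracket] = (1361/π) × 0.293285 = 127.06 W/m².
Ratio Q̄_A / Q̄_B = 397.29 / 127.06 = 3.127.

Q̄_A / Q̄_B ≈ 3.13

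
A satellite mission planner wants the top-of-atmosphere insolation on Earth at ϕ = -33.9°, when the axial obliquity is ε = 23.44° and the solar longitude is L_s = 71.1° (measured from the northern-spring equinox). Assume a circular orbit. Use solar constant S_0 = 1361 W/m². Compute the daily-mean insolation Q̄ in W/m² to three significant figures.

Solar declination: sin δ = sin ε · sin L_s = sin 23.44° × sin 71.1° = 0.37634, so δ = +22.107°.
cos h₀ = −tan(-33.9°) tan(+22.107°) = 0.2730, h₀ = 1.2943 rad.
Bracket: h₀ sin ϕ sin δ + cos ϕ cos δ sin h₀ = 1.2943×-0.55775×0.37634 + 0.83001×0.92648×0.96203 = -0.271678 + 0.739789 = 0.468111.
Q̄ = (S_0/π) × [bracket] = (1361/π) × 0.468111 = 202.8 W/m².

Q̄ ≈ 203 W/m²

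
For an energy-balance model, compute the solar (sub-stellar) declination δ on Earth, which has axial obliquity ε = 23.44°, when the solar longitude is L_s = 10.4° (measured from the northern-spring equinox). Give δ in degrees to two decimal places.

δ = +4.12°

sin δ = sin ε · sin L_s = sin 23.44° × sin 10.4° = 0.071808.
δ = arcsin(0.071808) = +4.12°.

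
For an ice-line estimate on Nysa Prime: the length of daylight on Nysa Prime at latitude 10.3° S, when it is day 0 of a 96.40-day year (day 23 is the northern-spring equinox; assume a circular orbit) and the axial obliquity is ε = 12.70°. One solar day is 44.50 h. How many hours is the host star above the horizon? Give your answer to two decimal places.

22.83 h

Solar longitude: λ_s = 360° × (0 − 23)/96.40 = -85.892°, i.e. -85.892° + 360° = 274.108°.
sin δ = sin 12.70° × sin 274.108° = -0.21928, so δ = -12.667°.
cos H₀ = −tan φ · tan δ = −tan(-10.3°) × tan(-12.667°) = -0.0408, so H₀ = 1.6117 rad = 92.34°.
Daylight = 2H₀/(2π) × 44.50 h = (1.6117/π) × 44.50 = 22.83 h.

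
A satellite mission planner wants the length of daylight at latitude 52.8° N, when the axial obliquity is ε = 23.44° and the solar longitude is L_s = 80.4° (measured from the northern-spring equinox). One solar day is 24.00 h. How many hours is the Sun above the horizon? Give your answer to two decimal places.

16.56 h

Solar declination: sin δ = sin ε · sin L_s = sin 23.44° × sin 80.4° = 0.39222, so δ = +23.093°.
cos h₀ = −tan ϕ · tan δ = −tan(+52.8°) × tan(+23.093°) = -0.5617, so h₀ = 2.1673 rad = 124.18°.
Daylight = 2h₀/(2π) × 24.00 h = (2.1673/π) × 24.00 = 16.56 h.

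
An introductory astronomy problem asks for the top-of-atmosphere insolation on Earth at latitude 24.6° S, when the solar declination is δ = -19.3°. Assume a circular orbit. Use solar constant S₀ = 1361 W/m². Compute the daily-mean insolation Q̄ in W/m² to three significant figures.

cos H₀ = −tan(-24.6°) tan(-19.300°) = -0.1603, H₀ = 1.7318 rad.
Bracket: H₀ sin φ sin δ + cos φ cos δ sin H₀ = 1.7318×-0.41628×-0.33051 + 0.90924×0.94380×0.98706 = 0.238269 + 0.847036 = 1.085305.
Q̄ = (S₀/π) × [bracket] = (1361/π) × 1.085305 = 470.2 W/m².

Q̄ ≈ 470 W/m²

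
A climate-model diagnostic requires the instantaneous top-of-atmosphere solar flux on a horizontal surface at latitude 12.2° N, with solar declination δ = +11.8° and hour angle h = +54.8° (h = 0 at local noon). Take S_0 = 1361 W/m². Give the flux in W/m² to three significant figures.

809 W/m²

cos θ_z = sin ϕ sin δ + cos ϕ cos δ cos h = 0.043215 + 0.551508 = 0.594723.
Flux = S_0 · cos θ_z = 1361 × 0.594723 = 809.4 W/m².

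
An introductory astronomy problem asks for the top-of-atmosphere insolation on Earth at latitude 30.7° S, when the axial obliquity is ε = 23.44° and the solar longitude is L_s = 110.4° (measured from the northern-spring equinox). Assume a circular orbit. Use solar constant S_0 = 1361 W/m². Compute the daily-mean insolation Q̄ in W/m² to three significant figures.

Q̄ ≈ 226 W/m²

Solar declination: sin δ = sin ε · sin L_s = sin 23.44° × sin 110.4° = 0.37284, so δ = +21.891°.
cos h₀ = −tan(-30.7°) tan(+21.891°) = 0.2386, h₀ = 1.3299 rad.
Bracket: h₀ sin ϕ sin δ + cos ϕ cos δ sin h₀ = 1.3299×-0.51054×0.37284 + 0.85985×0.92790×0.97112 = -0.253146 + 0.774813 = 0.521667.
Q̄ = (S_0/π) × [bracket] = (1361/π) × 0.521667 = 226.0 W/m².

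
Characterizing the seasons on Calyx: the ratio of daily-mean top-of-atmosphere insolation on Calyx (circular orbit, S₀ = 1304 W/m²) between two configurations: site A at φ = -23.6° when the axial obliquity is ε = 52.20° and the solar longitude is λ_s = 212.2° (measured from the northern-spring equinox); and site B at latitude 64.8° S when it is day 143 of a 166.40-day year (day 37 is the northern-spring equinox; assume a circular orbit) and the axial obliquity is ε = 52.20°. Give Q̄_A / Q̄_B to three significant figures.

Q̄_A / Q̄_B ≈ 0.653

— Configuration A (φ=-23.6°):
Solar declination: sin δ = sin ε · sin λ_s = sin 52.20° × sin 212.2° = -0.42105, so δ = -24.901°.
cos H₀ = −tan(-23.6°) tan(-24.901°) = -0.2028, H₀ = 1.7750 rad.
Bracket: H₀ sin φ sin δ + cos φ cos δ sin H₀ = 1.7750×-0.40035×-0.42105 + 0.91636×0.90704×0.97922 = 0.299207 + 0.813903 = 1.113110.
Q̄ = (S₀/π) × [bracket] = (1304/π) × 1.113110 = 462.03 W/m².
— Configuration B (φ=-64.8°):
Solar longitude: λ_s = 360° × (143 − 37)/166.40 = 229.327°.
sin δ = sin 52.20° × sin 229.327° = -0.59929, so δ = -36.819°.
cos H₀ = −tan(-64.8°) tan(-36.819°) = -1.5909 ≤ −1 ⇒ polar day, H₀ = π.
Bracket: H₀ sin φ sin δ + cos φ cos δ sin H₀ = 3.1416×-0.90483×-0.59929 + 0.42578×0.80054×0.00000 = 1.703550 + 0.000000 = 1.703550.
Q̄ = (S₀/π) × [bracket] = (1304/π) × 1.703550 = 707.10 W/m².
Ratio Q̄_A / Q̄_B = 462.03 / 707.10 = 0.6534.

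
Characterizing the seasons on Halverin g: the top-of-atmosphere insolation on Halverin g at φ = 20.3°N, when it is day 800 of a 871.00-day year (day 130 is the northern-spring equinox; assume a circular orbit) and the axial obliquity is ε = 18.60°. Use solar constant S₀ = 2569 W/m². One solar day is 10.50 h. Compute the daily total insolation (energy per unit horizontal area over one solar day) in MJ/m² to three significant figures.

22.4 MJ/m²

Solar longitude: λ_s = 360° × (800 − 130)/871.00 = 276.923°.
sin δ = sin 18.60° × sin 276.923° = -0.31663, so δ = -18.459°.
cos H₀ = −tan(+20.3°) tan(-18.459°) = 0.1235, H₀ = 1.4470 rad.
Bracket: H₀ sin φ sin δ + cos φ cos δ sin H₀ = 1.4470×0.34694×-0.31663 + 0.93789×0.94855×0.99235 = -0.158955 + 0.882830 = 0.723875.
Q̄ = (S₀/π) × [bracket] = (2569/π) × 0.723875 = 591.94 W/m².
Daily total = Q̄ × 10.50 h × 3600 s/h = 591.94 × 10.50 × 3600 / 10⁶ = 22.38 MJ/m².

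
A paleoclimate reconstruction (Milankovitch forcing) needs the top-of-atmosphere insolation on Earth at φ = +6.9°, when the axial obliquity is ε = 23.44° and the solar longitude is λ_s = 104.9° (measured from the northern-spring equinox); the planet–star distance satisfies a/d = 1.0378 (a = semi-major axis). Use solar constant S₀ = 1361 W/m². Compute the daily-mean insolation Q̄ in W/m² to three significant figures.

Solar declination: sin δ = sin ε · sin λ_s = sin 23.44° × sin 104.9° = 0.38441, so δ = +22.607°.
cos H₀ = −tan(+6.9°) tan(+22.607°) = -0.0504, H₀ = 1.6212 rad.
Bracket: H₀ sin φ sin δ + cos φ cos δ sin H₀ = 1.6212×0.12014×0.38441 + 0.99276×0.92316×0.99873 = 0.074872 + 0.915312 = 0.990184.
Inverse-square distance factor (a/d)² = 1.0378² = 1.077029.
Q̄ = (S₀/π) × 1.077029 × [bracket] = (1361/π) × 1.077029 × 0.990184 = 462.0 W/m².

Q̄ ≈ 462 W/m²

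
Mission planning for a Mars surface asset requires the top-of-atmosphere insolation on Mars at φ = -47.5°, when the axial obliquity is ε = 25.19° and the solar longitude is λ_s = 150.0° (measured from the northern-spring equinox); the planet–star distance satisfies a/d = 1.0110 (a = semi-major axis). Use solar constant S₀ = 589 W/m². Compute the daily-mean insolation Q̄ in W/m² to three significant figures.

Q̄ ≈ 82.9 W/m²

Solar declination: sin δ = sin ε · sin λ_s = sin 25.19° × sin 150.0° = 0.21281, so δ = +12.287°.
cos H₀ = −tan(-47.5°) tan(+12.287°) = 0.2377, H₀ = 1.3308 rad.
Bracket: H₀ sin φ sin δ + cos φ cos δ sin H₀ = 1.3308×-0.73728×0.21281 + 0.67559×0.97709×0.97134 = -0.208803 + 0.641193 = 0.432390.
Inverse-square distance factor (a/d)² = 1.0110² = 1.022121.
Q̄ = (S₀/π) × 1.022121 × [bracket] = (589/π) × 1.022121 × 0.432390 = 82.86 W/m².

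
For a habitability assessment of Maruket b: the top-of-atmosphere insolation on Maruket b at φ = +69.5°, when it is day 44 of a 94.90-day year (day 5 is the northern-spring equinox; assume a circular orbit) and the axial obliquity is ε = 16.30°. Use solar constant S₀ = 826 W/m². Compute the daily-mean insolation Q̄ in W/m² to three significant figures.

Solar longitude: λ_s = 360° × (44 − 5)/94.90 = 147.945°.
sin δ = sin 16.30° × sin 147.945° = 0.14896, so δ = +8.567°.
cos H₀ = −tan(+69.5°) tan(+8.567°) = -0.4029, H₀ = 1.9855 rad.
Bracket: H₀ sin φ sin δ + cos φ cos δ sin H₀ = 1.9855×0.93667×0.14896 + 0.35021×0.98884×0.91524 = 0.277030 + 0.316949 = 0.593979.
Q̄ = (S₀/π) × [bracket] = (826/π) × 0.593979 = 156.2 W/m².

Q̄ ≈ 156 W/m²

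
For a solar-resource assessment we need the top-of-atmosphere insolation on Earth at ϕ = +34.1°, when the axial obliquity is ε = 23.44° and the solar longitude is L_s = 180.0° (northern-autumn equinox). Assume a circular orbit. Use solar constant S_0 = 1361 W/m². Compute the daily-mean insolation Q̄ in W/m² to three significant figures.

Solar declination: sin δ = sin ε · sin L_s = sin 23.44° × sin 180.0° = 0.00000, so δ = +0.000°.
cos h₀ = −tan(+34.1°) tan(+0.000°) = -0.0000, h₀ = 1.5708 rad.
Bracket: h₀ sin ϕ sin δ + cos ϕ cos δ sin h₀ = 1.5708×0.56064×0.00000 + 0.82806×1.00000×1.00000 = 0.000000 + 0.828060 = 0.828060.
Q̄ = (S_0/π) × [bracket] = (1361/π) × 0.828060 = 358.7 W/m².

Q̄ ≈ 359 W/m²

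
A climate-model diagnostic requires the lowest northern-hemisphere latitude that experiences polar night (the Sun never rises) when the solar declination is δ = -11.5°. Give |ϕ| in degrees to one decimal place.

|ϕ| = 78.5°

Polar night requires cos h₀ = −tan ϕ tan δ ≥ 1, i.e. tan ϕ tan δ ≤ −1.
The boundary is |tan ϕ| · |tan δ| = 1, so |ϕ| = 90° − |δ| = 90° − 11.5° = 78.5° in the northern hemisphere.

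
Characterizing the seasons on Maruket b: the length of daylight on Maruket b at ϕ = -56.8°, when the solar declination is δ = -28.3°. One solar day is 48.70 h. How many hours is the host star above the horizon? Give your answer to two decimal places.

cos h₀ = −tan ϕ · tan δ = −tan(-56.8°) × tan(-28.300°) = -0.8228, so h₀ = 2.5372 rad = 145.37°.
Daylight = 2h₀/(2π) × 48.70 h = (2.5372/π) × 48.70 = 39.33 h.

39.33 h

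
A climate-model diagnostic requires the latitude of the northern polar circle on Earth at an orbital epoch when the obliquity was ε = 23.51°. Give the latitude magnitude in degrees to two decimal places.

The polar circle is the lowest latitude that experiences at least one full rotation of continuous daylight at the northern-summer solstice; it lies at |φ| = 90° − ε = 90° − 23.51° = 66.49°.

66.49°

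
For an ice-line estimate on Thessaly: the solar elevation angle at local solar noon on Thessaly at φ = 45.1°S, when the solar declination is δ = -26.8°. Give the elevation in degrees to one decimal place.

71.7°

At local noon the hour angle is zero, so the zenith angle equals |φ − δ| = |-45.1° − (-26.800°)| = 18.300°.
Elevation = 90° − 18.300° = 71.7°.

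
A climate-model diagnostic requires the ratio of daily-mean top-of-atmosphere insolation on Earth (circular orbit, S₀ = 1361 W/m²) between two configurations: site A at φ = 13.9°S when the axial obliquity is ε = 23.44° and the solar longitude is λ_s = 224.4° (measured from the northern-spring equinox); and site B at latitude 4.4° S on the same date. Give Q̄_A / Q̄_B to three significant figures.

— Configuration A (φ=-13.9°):
Solar declination: sin δ = sin ε · sin λ_s = sin 23.44° × sin 224.4° = -0.27832, so δ = -16.160°.
cos H₀ = −tan(-13.9°) tan(-16.160°) = -0.0717, H₀ = 1.6426 rad.
Bracket: H₀ sin φ sin δ + cos φ cos δ sin H₀ = 1.6426×-0.24023×-0.27832 + 0.97072×0.96049×0.99743 = 0.109826 + 0.929971 = 1.039797.
Q̄ = (S₀/π) × [bracket] = (1361/π) × 1.039797 = 450.46 W/m².
— Configuration B (φ=-4.4°):
cos H₀ = −tan(-4.4°) tan(-16.160°) = -0.0223, H₀ = 1.5931 rad.
Bracket: H₀ sin φ sin δ + cos φ cos δ sin H₀ = 1.5931×-0.07672×-0.27832 + 0.99705×0.96049×0.99975 = 0.034017 + 0.957417 = 0.991434.
Q̄ = (S₀/π) × [bracket] = (1361/π) × 0.991434 = 429.51 W/m².
Ratio Q̄_A / Q̄_B = 450.46 / 429.51 = 1.049.

Q̄_A / Q̄_B ≈ 1.05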